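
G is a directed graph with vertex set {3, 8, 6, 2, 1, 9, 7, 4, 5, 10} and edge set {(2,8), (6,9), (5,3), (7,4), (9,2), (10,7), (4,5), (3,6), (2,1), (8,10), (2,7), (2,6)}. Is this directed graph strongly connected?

There is no directed path from 1 to 4, so the graph is not strongly connected.

No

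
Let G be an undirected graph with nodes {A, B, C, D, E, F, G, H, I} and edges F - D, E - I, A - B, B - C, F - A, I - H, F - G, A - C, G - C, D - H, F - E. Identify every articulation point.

F

Removing F increases the component count from 1 to 2, so F is a cut vertex.
By contrast removing D leaves 1 component; it is not a cut vertex. No other vertex is a cut vertex either.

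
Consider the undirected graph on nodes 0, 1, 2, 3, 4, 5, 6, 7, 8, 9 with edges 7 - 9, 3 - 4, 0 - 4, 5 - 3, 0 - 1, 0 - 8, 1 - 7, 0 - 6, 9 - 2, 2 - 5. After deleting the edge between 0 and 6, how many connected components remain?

Before removal there is 1 component.
0 - 6 is a bridge — removing it separates 0's side from 6's side.
After removal: 2 components.

2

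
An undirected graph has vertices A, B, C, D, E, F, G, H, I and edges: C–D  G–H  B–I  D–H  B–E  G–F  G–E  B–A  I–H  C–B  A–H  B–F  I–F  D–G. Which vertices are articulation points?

Removing B, for instance, still leaves 1 component. No single vertex removal increases the component count — the graph has no articulation points.

none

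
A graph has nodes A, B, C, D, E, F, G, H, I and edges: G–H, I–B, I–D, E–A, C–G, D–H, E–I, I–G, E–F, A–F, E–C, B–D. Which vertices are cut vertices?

Removing E increases the component count from 1 to 2, so E is a cut vertex.
By contrast removing H leaves 1 component; it is not a cut vertex. No other vertex is a cut vertex either.

E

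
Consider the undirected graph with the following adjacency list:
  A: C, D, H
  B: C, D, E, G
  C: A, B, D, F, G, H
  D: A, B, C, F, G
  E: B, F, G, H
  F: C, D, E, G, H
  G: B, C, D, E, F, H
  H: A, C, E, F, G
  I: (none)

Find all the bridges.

The edges on the cycle G-D-A-H-G are not bridges since each lies on that cycle.
Every edge lies on some cycle, so there are no bridges.

none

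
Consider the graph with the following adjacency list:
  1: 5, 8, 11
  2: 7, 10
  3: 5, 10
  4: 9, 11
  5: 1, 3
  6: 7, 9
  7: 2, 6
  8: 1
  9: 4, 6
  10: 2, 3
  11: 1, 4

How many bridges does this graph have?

1

The edges on the cycle 3-10-2-7-6-9-4-11-1-5-3 are not bridges since each lies on that cycle.
But removing 1-8 disconnects 1 from 8 — this is a bridge.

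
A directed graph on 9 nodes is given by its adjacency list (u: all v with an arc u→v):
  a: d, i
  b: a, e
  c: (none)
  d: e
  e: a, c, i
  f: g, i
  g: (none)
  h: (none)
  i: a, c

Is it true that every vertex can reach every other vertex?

No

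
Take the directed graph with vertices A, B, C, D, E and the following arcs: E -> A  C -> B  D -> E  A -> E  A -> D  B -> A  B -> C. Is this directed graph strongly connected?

There is no directed path from D to B, so the graph is not strongly connected.

No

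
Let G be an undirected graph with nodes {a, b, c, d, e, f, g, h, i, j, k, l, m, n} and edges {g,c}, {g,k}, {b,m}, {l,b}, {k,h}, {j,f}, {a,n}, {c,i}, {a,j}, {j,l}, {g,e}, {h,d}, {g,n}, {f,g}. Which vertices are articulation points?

Removing b increases the component count from 1 to 2, so b is a cut vertex.
Removing c increases the component count from 1 to 2, so c is a cut vertex.
Removing g increases the component count from 1 to 4, so g is a cut vertex.
Likewise h, j, k, l are cut vertices.
By contrast removing f leaves 1 component; it is not a cut vertex. No other vertex is a cut vertex either.

b, c, g, h, j, k, l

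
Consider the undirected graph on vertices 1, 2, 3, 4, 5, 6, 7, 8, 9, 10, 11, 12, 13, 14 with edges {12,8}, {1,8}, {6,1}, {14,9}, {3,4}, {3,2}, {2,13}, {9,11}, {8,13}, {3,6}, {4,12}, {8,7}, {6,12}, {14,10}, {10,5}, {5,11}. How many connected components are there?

2

Starting from 5 we can reach 5, 9, 10, 11, 14. That is one component of size 5.
Starting from 1 we can reach 1, 2, 3, 4, 6, 7, 8, 12, 13. That is one component of size 9.
Total: 2 components.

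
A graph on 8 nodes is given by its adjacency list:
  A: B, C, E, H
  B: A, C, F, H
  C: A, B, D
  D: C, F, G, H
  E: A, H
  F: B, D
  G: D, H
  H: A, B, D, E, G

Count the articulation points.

Removing E, for instance, still leaves 1 component. No single vertex removal increases the component count — the graph has no articulation points.

0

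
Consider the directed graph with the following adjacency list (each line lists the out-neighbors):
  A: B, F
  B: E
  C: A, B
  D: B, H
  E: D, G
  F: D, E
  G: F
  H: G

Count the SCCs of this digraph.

{B, D, E, F, G, H} are all mutually reachable — one SCC of size 6.
{C} is an SCC by itself.
{A} is an SCC by itself.
That gives 3 strongly connected components.

3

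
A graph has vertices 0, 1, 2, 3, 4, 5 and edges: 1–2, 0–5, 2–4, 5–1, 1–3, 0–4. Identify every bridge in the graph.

1-3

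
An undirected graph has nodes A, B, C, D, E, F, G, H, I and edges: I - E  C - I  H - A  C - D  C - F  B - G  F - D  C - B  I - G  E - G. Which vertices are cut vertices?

C

Removing C increases the component count from 2 to 3, so C is a cut vertex.
By contrast removing E leaves 2 components; it is not a cut vertex. No other vertex is a cut vertex either.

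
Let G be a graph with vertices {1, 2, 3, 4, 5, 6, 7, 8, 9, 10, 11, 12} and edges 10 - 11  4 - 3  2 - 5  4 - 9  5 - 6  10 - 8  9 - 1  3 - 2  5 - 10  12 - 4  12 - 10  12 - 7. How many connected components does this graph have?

Starting from 1 we can reach 1, 2, 3, 4, 5, 6, 7, 8, 9, 10, 11, 12. That is one component of size 12.
Total: 1 component.

1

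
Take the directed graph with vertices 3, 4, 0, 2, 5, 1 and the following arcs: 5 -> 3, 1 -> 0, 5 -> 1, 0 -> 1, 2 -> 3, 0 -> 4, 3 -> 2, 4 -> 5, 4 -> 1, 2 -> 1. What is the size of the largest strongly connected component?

6

{0, 1, 2, 3, 4, 5} are all mutually reachable — one SCC of size 6.
The largest has 6 vertices.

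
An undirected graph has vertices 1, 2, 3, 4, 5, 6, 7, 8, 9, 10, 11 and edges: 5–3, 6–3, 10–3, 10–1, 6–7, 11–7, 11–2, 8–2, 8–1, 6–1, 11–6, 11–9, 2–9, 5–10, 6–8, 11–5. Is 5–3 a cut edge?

No

After removing 5–3, the path 5-10-3 still connects them, so the edge is not a bridge.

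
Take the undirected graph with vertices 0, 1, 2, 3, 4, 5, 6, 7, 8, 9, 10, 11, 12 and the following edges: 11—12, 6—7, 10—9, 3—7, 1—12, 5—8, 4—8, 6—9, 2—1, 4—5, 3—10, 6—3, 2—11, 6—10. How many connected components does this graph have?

0 is isolated — a component by itself.
Starting from 4 we can reach 4, 5, 8. That is one component of size 3.
Starting from 1 we can reach 1, 2, 11, 12. That is one component of size 4.
Starting from 3 we can reach 3, 6, 7, 9, 10. That is one component of size 5.
Total: 4 components.

4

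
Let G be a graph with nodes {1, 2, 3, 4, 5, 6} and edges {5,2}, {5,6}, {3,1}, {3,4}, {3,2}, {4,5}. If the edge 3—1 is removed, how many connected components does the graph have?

2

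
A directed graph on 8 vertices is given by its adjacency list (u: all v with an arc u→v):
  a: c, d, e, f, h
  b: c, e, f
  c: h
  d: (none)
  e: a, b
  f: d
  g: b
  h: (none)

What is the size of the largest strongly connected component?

3

{a, b, e} are all mutually reachable — one SCC of size 3.
{g} is an SCC by itself.
{f} is an SCC by itself.
{c} is an SCC by itself.
{h} is an SCC by itself.
(and 1 more singleton SCC)
The largest has 3 vertices.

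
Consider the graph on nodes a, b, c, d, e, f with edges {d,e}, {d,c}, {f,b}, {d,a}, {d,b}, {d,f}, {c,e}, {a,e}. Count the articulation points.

Removing d increases the component count from 1 to 2, so d is a cut vertex.
By contrast removing f leaves 1 component; it is not a cut vertex. No other vertex is a cut vertex either.

1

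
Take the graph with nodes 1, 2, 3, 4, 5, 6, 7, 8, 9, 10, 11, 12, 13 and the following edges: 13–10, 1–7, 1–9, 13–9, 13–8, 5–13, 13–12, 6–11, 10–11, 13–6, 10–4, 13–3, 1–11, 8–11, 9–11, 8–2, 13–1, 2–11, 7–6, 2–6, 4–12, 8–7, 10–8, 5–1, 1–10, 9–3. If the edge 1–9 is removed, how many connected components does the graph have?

1 and 9 are still connected via 1-13-9, so the component count stays at 1.

1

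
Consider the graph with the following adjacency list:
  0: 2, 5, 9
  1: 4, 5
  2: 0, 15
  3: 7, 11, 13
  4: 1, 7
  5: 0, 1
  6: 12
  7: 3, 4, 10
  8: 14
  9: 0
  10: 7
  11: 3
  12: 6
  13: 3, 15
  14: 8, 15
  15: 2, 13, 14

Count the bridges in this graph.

The edges on the cycle 3-13-15-2-0-5-1-4-7-3 are not bridges since each lies on that cycle.
But removing 7-10 disconnects 7 from 10; removing 15-14 disconnects 15 from 14; removing 0-9 disconnects 0 from 9; removing 14-8 disconnects 14 from 8 — these are bridges.
In total 6 edges are bridges.

6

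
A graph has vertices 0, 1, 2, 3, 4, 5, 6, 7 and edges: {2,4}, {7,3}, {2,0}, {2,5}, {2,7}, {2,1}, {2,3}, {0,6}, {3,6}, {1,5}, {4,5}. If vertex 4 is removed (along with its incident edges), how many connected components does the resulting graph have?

With 4 gone, the remaining components are: {0, 1, 2, 3, 5, 6, 7}.
That is 1 component.

1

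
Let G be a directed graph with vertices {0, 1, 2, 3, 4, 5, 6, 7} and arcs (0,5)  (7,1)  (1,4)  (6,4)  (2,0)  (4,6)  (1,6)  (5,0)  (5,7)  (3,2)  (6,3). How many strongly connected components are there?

1

{0, 1, 2, 3, 4, 5, 6, 7} are all mutually reachable — one SCC of size 8.
That gives 1 strongly connected component.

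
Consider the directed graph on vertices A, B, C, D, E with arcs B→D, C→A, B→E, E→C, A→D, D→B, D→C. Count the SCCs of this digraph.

{A, B, C, D, E} are all mutually reachable — one SCC of size 5.
That gives 1 strongly connected component.

1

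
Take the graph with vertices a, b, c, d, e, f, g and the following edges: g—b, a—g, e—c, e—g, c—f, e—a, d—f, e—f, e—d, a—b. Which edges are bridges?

none

The edges on the cycle e-c-f-e are not bridges since each lies on that cycle.
Every edge lies on some cycle, so there are no bridges.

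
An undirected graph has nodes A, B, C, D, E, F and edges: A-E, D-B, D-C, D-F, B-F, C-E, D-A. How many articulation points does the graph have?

Removing D increases the component count from 1 to 2, so D is a cut vertex.
By contrast removing E leaves 1 component; it is not a cut vertex. No other vertex is a cut vertex either.

1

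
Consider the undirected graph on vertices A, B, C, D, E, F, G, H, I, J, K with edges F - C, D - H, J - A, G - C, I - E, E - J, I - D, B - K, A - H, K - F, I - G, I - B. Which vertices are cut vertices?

Removing I increases the component count from 1 to 2, so I is a cut vertex.
By contrast removing A leaves 1 component; it is not a cut vertex. No other vertex is a cut vertex either.

I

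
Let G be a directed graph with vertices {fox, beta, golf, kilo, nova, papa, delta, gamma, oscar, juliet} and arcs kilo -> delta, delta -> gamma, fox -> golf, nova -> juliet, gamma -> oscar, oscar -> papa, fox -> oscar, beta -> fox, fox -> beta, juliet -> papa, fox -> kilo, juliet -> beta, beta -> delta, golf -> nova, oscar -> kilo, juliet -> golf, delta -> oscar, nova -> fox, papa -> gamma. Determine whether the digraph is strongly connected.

There is no directed path from gamma to golf, so the graph is not strongly connected.

No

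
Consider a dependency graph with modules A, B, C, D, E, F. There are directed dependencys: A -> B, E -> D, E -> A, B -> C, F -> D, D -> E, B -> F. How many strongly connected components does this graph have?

{A, B, D, E, F} are all mutually reachable — one SCC of size 5.
{C} is an SCC by itself.
That gives 2 strongly connected components.

2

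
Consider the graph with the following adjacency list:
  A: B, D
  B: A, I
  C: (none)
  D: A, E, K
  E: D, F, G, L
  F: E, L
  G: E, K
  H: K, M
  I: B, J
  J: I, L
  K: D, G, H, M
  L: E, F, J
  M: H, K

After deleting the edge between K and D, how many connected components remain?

2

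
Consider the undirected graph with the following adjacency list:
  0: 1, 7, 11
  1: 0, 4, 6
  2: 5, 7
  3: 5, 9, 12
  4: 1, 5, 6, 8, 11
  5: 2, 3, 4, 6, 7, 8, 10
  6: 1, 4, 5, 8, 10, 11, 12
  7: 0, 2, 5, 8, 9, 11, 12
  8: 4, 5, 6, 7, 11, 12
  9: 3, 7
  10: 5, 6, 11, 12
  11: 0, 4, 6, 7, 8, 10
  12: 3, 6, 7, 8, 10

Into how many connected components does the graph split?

Starting from 0 we can reach 0, 1, 2, 3, 4, 5, 6, 7, 8, 9, 10, 11, 12. That is one component of size 13.
Total: 1 component.

1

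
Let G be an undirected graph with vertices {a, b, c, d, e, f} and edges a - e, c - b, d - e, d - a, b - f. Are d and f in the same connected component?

The component containing d is {a, d, e}, and f is not in it.

No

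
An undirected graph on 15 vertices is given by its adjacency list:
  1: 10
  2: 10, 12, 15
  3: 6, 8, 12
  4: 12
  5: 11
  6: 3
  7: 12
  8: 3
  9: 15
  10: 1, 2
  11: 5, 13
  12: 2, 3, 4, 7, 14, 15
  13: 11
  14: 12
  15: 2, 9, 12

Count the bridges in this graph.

11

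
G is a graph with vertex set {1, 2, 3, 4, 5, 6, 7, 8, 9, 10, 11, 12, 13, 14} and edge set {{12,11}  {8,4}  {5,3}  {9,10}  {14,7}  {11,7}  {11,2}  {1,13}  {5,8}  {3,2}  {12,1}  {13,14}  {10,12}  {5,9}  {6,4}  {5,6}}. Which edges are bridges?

none

The edges on the cycle 12-1-13-14-7-11-12 are not bridges since each lies on that cycle.
Every edge lies on some cycle, so there are no bridges.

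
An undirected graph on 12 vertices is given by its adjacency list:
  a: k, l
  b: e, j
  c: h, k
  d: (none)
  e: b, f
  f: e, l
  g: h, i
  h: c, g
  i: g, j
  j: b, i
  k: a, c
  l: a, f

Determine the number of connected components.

2

d is isolated — a component by itself.
Starting from a we can reach a, b, c, e, f, g, h, i, j, k, l. That is one component of size 11.
Total: 2 components.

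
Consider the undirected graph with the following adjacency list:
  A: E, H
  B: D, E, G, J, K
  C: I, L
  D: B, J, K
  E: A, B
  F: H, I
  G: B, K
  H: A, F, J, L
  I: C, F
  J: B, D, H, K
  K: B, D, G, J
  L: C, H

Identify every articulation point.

Removing H increases the component count from 1 to 2, so H is a cut vertex.
By contrast removing K leaves 1 component; it is not a cut vertex. No other vertex is a cut vertex either.

H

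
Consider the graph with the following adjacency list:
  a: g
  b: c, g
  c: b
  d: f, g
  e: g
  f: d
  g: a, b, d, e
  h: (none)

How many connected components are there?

2

h is isolated — a component by itself.
Starting from a we can reach a, b, c, d, e, f, g. That is one component of size 7.
Total: 2 components.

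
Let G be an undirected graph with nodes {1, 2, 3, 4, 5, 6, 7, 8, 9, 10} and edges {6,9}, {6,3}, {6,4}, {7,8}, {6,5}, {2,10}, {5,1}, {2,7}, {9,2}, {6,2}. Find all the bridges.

The edges on the cycle 6-9-2-6 are not bridges since each lies on that cycle.
But removing 2 - 7 disconnects 2 from 7; removing 6 - 5 disconnects 6 from 5; removing 8 - 7 disconnects 8 from 7; removing 5 - 1 disconnects 5 from 1 — these are bridges.
In total 7 edges are bridges.

1-5, 10-2, 2-7, 3-6, 4-6, 5-6, 7-8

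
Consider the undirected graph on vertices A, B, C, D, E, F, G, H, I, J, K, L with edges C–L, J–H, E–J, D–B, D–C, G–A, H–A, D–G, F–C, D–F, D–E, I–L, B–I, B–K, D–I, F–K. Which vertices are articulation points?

D

Removing D increases the component count from 1 to 2, so D is a cut vertex.
By contrast removing E leaves 1 component; it is not a cut vertex. No other vertex is a cut vertex either.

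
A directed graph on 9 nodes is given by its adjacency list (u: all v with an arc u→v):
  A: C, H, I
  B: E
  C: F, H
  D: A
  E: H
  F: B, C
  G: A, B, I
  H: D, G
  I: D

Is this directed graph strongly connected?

Yes

From G we can reach every vertex (A, B, C, D, E, F, G, H, I), and every vertex can reach G (A, B, C, D, E, F, G, H, I). So the whole graph is one strongly connected component.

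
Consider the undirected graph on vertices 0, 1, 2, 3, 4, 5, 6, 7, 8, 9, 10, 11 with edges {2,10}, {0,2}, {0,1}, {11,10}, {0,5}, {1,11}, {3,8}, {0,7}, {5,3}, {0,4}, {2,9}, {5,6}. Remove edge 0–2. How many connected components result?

0 and 2 are still connected via 0-1-11-10-2, so the component count stays at 1.

1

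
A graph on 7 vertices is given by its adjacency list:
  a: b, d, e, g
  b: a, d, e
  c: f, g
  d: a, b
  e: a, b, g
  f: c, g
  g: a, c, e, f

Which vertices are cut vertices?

g

Removing g increases the component count from 1 to 2, so g is a cut vertex.
By contrast removing b leaves 1 component; it is not a cut vertex. No other vertex is a cut vertex either.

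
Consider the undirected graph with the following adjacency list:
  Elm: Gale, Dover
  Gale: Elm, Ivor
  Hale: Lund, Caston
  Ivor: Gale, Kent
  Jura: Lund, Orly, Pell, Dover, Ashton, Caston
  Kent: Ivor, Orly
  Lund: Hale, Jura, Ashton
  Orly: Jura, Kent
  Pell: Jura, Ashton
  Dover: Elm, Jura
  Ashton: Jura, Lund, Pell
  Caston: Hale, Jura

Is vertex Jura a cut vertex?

Deleting Jura raises the number of components from 1 to 2, so Jura is a cut vertex.

Yes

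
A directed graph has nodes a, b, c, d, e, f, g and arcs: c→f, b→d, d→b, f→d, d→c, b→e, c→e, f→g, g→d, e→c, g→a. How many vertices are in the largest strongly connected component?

6

{b, c, d, e, f, g} are all mutually reachable — one SCC of size 6.
{a} is an SCC by itself.
The largest has 6 vertices.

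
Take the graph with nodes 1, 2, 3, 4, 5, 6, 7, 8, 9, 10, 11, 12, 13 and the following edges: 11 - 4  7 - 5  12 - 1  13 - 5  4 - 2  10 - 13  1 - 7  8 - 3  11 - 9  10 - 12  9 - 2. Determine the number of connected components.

4

6 is isolated — a component by itself.
Starting from 3 we can reach 3, 8. That is one component of size 2.
Starting from 2 we can reach 2, 4, 9, 11. That is one component of size 4.
Starting from 1 we can reach 1, 5, 7, 10, 12, 13. That is one component of size 6.
Total: 4 components.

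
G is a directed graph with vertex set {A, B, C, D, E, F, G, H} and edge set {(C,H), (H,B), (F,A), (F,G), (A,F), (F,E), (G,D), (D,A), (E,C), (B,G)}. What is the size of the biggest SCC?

{A, B, C, D, E, F, G, H} are all mutually reachable — one SCC of size 8.
The largest has 8 vertices.

8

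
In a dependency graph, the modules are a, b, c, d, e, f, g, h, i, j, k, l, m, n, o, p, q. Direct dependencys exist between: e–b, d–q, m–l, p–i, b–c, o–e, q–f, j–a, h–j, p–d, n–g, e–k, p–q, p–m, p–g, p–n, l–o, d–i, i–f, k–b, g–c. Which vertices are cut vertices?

Removing j increases the component count from 2 to 3, so j is a cut vertex.
Removing p increases the component count from 2 to 3, so p is a cut vertex.
By contrast removing b leaves 2 components; it is not a cut vertex. No other vertex is a cut vertex either.

j, p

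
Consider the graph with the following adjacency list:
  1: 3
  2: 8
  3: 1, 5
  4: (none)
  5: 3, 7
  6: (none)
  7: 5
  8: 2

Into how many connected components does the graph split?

4

4 is isolated — a component by itself.
6 is isolated — a component by itself.
Starting from 2 we can reach 2, 8. That is one component of size 2.
Starting from 1 we can reach 1, 3, 5, 7. That is one component of size 4.
Total: 4 components.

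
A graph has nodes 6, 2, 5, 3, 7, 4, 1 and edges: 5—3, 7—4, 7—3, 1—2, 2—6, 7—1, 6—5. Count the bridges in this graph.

The edges on the cycle 7-1-2-6-5-3-7 are not bridges since each lies on that cycle.
But removing 7—4 disconnects 7 from 4 — this is a bridge.

1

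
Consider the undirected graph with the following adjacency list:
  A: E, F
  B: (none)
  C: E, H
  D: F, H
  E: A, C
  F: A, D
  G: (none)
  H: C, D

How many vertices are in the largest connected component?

B is isolated — a component by itself.
G is isolated — a component by itself.
Starting from A we can reach A, C, D, E, F, H. That is one component of size 6.
The largest has 6 vertices.

6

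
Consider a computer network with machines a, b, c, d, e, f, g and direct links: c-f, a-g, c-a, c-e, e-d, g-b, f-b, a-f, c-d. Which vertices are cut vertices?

c

Removing c increases the component count from 1 to 2, so c is a cut vertex.
By contrast removing a leaves 1 component; it is not a cut vertex. No other vertex is a cut vertex either.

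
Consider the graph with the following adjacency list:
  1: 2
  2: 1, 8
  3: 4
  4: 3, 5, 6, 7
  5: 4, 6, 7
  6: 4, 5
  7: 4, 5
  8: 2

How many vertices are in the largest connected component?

Starting from 1 we can reach 1, 2, 8. That is one component of size 3.
Starting from 3 we can reach 3, 4, 5, 6, 7. That is one component of size 5.
The largest has 5 vertices.

5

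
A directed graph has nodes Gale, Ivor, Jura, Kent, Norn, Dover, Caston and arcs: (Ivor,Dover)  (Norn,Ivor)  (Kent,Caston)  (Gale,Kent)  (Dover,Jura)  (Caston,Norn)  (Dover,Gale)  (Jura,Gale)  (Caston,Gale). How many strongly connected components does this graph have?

1

{Gale, Ivor, Jura, Kent, Norn, Dover, Caston} are all mutually reachable — one SCC of size 7.
That gives 1 strongly connected component.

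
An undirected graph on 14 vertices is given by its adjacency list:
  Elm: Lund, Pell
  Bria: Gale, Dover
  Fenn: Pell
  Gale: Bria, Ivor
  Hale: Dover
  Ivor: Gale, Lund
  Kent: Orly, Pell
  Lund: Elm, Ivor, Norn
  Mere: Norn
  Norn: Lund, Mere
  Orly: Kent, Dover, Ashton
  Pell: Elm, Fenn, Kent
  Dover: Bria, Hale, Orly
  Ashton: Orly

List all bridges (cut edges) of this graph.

Ashton-Orly, Dover-Hale, Fenn-Pell, Lund-Norn, Mere-Norn

The edges on the cycle Kent-Orly-Dover-Bria-Gale-Ivor-Lund-Elm-Pell-Kent are not bridges since each lies on that cycle.
But removing Norn-Mere disconnects Norn from Mere; removing Pell-Fenn disconnects Pell from Fenn; removing Dover-Hale disconnects Dover from Hale; removing Orly-Ashton disconnects Orly from Ashton — these are bridges.
In total 5 edges are bridges.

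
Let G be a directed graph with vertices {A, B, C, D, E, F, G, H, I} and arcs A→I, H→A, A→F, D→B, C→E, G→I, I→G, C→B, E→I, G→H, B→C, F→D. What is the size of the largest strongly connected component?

{A, B, C, D, E, F, G, H, I} are all mutually reachable — one SCC of size 9.
The largest has 9 vertices.

9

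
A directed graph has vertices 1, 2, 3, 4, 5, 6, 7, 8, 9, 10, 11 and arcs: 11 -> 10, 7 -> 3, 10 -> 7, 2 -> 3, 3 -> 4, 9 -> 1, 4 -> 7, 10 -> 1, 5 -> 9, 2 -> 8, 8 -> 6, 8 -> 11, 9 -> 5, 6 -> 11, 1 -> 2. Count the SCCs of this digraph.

3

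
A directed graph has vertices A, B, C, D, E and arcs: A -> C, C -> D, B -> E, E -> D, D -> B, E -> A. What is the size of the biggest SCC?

5

{A, B, C, D, E} are all mutually reachable — one SCC of size 5.
The largest has 5 vertices.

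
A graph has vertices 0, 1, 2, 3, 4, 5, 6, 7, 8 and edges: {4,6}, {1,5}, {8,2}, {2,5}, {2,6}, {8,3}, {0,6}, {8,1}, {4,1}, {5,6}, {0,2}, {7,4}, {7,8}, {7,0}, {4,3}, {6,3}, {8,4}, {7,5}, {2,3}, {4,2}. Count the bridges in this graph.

0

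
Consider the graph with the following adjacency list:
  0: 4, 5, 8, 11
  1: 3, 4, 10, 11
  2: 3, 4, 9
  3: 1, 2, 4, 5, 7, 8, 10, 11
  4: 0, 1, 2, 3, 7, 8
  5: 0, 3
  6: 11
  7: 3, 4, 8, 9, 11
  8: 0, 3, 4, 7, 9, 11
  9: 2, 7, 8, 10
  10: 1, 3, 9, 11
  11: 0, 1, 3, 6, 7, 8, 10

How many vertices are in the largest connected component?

Starting from 0 we can reach 0, 1, 2, 3, 4, 5, 6, 7, 8, 9, 10, 11. That is one component of size 12.
The largest has 12 vertices.

12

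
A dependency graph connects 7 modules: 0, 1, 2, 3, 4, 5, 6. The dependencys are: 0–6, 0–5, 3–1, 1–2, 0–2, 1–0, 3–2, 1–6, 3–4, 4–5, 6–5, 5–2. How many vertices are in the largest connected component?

7

Starting from 0 we can reach 0, 1, 2, 3, 4, 5, 6. That is one component of size 7.
The largest has 7 vertices.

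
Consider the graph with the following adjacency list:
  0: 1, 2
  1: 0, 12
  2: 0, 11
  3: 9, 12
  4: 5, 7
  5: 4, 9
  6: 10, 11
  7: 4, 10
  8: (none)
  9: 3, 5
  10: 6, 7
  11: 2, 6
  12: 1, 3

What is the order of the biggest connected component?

12

8 is isolated — a component by itself.
Starting from 0 we can reach 0, 1, 2, 3, 4, 5, 6, 7, 9, 10, 11, 12. That is one component of size 12.
The largest has 12 vertices.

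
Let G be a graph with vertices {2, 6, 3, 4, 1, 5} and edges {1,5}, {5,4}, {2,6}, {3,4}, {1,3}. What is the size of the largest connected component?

4

Starting from 2 we can reach 2, 6. That is one component of size 2.
Starting from 1 we can reach 1, 3, 4, 5. That is one component of size 4.
The largest has 4 vertices.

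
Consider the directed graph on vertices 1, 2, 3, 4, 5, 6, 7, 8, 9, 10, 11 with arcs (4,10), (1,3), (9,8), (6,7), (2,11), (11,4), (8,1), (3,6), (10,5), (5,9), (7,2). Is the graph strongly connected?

Yes

From 7 we can reach every vertex (1, 2, 3, 4, 5, 6, 7, 8, 9, 10, 11), and every vertex can reach 7 (1, 2, 3, 4, 5, 6, 7, 8, 9, 10, 11). So the whole graph is one strongly connected component.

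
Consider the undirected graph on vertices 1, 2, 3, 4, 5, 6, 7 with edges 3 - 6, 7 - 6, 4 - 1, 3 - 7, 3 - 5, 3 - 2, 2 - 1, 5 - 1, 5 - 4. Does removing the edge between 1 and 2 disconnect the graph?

No

After removing 1 - 2, the path 1-5-3-2 still connects them, so the edge is not a bridge.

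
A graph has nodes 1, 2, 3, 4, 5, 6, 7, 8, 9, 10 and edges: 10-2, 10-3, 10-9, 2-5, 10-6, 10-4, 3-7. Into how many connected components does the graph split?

3

1 is isolated — a component by itself.
8 is isolated — a component by itself.
Starting from 2 we can reach 2, 3, 4, 5, 6, 7, 9, 10. That is one component of size 8.
Total: 3 components.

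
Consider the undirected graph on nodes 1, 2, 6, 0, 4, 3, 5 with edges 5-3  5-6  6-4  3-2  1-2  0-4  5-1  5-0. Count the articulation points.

Removing 5 increases the component count from 1 to 2, so 5 is a cut vertex.
By contrast removing 3 leaves 1 component; it is not a cut vertex. No other vertex is a cut vertex either.

1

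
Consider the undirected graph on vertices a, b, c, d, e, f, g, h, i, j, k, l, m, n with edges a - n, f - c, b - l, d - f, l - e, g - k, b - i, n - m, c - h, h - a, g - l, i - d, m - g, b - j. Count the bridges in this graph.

3

The edges on the cycle b-i-d-f-c-h-a-n-m-g-l-b are not bridges since each lies on that cycle.
But removing g - k disconnects g from k; removing b - j disconnects b from j; removing l - e disconnects l from e — these are bridges.
That makes 3 bridges.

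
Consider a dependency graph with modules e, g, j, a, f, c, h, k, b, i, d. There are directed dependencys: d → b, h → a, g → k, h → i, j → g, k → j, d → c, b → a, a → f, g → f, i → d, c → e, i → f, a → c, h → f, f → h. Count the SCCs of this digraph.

4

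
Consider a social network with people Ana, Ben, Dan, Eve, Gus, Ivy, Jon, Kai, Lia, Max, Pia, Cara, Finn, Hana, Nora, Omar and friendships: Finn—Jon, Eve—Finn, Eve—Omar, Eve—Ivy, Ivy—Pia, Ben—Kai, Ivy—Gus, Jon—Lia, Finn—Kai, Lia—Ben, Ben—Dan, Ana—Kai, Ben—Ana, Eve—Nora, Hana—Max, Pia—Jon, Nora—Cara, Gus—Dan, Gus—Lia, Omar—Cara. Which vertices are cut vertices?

Removing Eve increases the component count from 2 to 3, so Eve is a cut vertex.
By contrast removing Lia leaves 2 components; it is not a cut vertex. No other vertex is a cut vertex either.

Eve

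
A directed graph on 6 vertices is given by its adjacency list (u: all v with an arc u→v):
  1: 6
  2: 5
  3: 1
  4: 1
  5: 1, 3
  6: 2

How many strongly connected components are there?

2

{1, 2, 3, 5, 6} are all mutually reachable — one SCC of size 5.
{4} is an SCC by itself.
That gives 2 strongly connected components.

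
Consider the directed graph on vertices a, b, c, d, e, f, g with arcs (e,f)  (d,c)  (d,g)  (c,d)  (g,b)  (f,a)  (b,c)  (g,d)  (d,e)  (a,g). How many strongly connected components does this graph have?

1

{a, b, c, d, e, f, g} are all mutually reachable — one SCC of size 7.
That gives 1 strongly connected component.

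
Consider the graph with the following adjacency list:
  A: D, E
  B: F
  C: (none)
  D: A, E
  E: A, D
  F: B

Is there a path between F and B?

From F we can reach B, F, which includes B.

Yes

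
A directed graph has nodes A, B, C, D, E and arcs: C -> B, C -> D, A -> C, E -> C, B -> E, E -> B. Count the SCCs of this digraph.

{B, C, E} are all mutually reachable — one SCC of size 3.
{D} is an SCC by itself.
{A} is an SCC by itself.
That gives 3 strongly connected components.

3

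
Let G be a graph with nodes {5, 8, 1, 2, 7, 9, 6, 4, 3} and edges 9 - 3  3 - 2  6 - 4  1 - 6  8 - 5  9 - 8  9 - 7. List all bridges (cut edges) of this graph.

removing 5 - 8 disconnects 5 from 8; removing 3 - 2 disconnects 3 from 2; removing 1 - 6 disconnects 1 from 6; removing 3 - 9 disconnects 3 from 9 — these are bridges.
In total 7 edges are bridges.

1-6, 2-3, 3-9, 4-6, 5-8, 7-9, 8-9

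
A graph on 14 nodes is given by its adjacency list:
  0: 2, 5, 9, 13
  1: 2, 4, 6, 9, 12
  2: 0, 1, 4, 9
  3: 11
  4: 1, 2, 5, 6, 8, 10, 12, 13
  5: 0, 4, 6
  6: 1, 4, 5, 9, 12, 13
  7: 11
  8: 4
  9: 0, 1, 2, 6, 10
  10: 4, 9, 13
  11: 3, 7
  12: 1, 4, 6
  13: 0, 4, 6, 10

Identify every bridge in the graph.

The edges on the cycle 4-6-1-12-4 are not bridges since each lies on that cycle.
But removing 11-7 disconnects 11 from 7; removing 8-4 disconnects 8 from 4; removing 3-11 disconnects 3 from 11 — these are bridges.

11-3, 11-7, 4-8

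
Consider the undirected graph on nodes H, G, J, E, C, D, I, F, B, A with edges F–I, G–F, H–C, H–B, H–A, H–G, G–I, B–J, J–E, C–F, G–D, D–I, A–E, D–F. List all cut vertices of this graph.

Removing H increases the component count from 1 to 2, so H is a cut vertex.
By contrast removing I leaves 1 component; it is not a cut vertex. No other vertex is a cut vertex either.

H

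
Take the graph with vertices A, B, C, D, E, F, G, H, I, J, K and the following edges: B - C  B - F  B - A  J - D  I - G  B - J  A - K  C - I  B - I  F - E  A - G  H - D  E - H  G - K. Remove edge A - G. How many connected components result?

A and G are still connected via A-K-G, so the component count stays at 1.

1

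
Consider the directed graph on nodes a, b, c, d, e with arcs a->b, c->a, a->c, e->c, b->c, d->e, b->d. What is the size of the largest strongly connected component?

{a, b, c, d, e} are all mutually reachable — one SCC of size 5.
The largest has 5 vertices.

5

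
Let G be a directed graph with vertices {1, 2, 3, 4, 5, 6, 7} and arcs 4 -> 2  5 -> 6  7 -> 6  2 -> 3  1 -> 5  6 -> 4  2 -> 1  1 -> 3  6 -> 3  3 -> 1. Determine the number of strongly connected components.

{1, 2, 3, 4, 5, 6} are all mutually reachable — one SCC of size 6.
{7} is an SCC by itself.
That gives 2 strongly connected components.

2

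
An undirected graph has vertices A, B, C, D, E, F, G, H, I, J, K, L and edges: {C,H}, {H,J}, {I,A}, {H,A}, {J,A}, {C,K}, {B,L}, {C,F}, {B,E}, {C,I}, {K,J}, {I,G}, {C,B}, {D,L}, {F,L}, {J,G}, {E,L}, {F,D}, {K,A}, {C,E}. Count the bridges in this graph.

The edges on the cycle C-H-J-G-I-C are not bridges since each lies on that cycle.
Every edge lies on some cycle, so there are no bridges.

0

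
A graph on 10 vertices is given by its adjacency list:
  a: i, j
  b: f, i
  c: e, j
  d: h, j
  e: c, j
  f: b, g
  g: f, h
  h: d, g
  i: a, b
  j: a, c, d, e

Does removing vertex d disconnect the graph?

No

Deleting d leaves 1 component (was 1) (its neighbors h, j remain connected to each other), so d is not a cut vertex.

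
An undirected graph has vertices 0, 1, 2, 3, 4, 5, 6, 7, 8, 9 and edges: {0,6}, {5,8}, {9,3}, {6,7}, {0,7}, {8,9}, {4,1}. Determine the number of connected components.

4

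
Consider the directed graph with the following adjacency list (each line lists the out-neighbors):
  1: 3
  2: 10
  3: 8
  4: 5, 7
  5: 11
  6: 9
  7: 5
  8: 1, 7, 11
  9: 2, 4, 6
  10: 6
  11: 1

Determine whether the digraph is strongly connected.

There is no directed path from 11 to 6, so the graph is not strongly connected.

No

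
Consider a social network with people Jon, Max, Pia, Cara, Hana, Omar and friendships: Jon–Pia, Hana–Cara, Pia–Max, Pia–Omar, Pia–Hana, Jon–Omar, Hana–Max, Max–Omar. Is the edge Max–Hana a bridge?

After removing Max–Hana, the path Max-Pia-Hana still connects them, so the edge is not a bridge.

No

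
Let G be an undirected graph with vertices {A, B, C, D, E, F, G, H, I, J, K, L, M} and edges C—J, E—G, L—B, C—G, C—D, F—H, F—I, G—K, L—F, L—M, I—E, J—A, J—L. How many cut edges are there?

The edges on the cycle C-J-L-F-I-E-G-C are not bridges since each lies on that cycle.
But removing L—B disconnects L from B; removing J—A disconnects J from A; removing H—F disconnects H from F; removing K—G disconnects K from G — these are bridges.
In total 6 edges are bridges.

6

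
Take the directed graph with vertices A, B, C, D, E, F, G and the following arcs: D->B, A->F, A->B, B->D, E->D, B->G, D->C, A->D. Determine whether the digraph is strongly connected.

No

There is no directed path from G to B, so the graph is not strongly connected.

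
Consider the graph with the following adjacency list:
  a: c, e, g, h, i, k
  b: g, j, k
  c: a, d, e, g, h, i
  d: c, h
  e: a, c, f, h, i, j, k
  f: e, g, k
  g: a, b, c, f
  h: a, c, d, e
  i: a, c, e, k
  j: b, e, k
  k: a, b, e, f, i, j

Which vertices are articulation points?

Removing h, for instance, still leaves 1 component. No single vertex removal increases the component count — the graph has no articulation points.

none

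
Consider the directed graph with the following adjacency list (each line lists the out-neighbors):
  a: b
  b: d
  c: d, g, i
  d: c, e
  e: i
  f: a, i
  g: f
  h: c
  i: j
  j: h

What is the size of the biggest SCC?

10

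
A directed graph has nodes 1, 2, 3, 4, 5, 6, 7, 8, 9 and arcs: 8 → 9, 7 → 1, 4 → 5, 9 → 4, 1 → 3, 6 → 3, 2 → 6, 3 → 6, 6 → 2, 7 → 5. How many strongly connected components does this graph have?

7

{2, 3, 6} are all mutually reachable — one SCC of size 3.
{9} is an SCC by itself.
{8} is an SCC by itself.
{7} is an SCC by itself.
{1} is an SCC by itself.
(and 2 more singleton SCCs)
That gives 7 strongly connected components.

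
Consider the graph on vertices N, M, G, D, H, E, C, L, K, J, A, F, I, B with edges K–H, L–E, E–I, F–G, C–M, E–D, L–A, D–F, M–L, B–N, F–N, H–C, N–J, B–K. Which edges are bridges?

A-L, E-I, F-G, J-N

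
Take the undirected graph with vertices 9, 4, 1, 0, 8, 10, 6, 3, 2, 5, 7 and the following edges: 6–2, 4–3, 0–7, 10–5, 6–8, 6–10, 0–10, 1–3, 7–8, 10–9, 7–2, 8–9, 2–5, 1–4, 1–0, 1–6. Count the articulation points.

Removing 1 increases the component count from 1 to 2, so 1 is a cut vertex.
By contrast removing 5 leaves 1 component; it is not a cut vertex. No other vertex is a cut vertex either.

1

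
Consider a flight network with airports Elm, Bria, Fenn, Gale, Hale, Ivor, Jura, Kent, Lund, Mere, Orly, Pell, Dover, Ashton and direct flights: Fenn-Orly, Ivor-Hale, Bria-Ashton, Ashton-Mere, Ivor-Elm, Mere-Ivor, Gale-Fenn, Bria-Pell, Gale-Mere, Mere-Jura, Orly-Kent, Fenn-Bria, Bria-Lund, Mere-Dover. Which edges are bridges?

The edges on the cycle Gale-Fenn-Bria-Ashton-Mere-Gale are not bridges since each lies on that cycle.
But removing Elm-Ivor disconnects Elm from Ivor; removing Mere-Jura disconnects Mere from Jura; removing Bria-Lund disconnects Bria from Lund; removing Fenn-Orly disconnects Fenn from Orly — these are bridges.
In total 9 edges are bridges.

Bria-Lund, Bria-Pell, Dover-Mere, Elm-Ivor, Fenn-Orly, Hale-Ivor, Ivor-Mere, Jura-Mere, Kent-Orly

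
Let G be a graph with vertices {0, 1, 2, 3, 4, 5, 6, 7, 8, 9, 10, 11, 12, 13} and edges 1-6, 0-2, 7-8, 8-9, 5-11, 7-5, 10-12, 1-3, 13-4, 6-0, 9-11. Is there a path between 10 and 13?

The component containing 10 is {10, 12}, and 13 is not in it.

No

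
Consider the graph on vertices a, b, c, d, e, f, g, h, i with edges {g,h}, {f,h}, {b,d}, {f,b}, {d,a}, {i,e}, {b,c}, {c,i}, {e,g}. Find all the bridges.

The edges on the cycle f-b-c-i-e-g-h-f are not bridges since each lies on that cycle.
But removing b - d disconnects b from d; removing a - d disconnects a from d — these are bridges.

a-d, b-d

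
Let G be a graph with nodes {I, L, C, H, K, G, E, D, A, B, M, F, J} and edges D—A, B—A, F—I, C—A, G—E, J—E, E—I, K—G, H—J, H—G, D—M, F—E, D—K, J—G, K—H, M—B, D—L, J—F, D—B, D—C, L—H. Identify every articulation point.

Removing D increases the component count from 1 to 2, so D is a cut vertex.
By contrast removing I leaves 1 component; it is not a cut vertex. No other vertex is a cut vertex either.

D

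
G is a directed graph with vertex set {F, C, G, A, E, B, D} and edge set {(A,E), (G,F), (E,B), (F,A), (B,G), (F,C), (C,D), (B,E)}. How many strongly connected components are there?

{A, B, E, F, G} are all mutually reachable — one SCC of size 5.
{C} is an SCC by itself.
{D} is an SCC by itself.
That gives 3 strongly connected components.

3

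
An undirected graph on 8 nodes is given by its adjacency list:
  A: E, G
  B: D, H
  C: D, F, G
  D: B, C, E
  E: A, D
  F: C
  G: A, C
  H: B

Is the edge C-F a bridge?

Removing C-F leaves no path between C and F: the component count goes from 1 to 2. So it is a bridge.

Yes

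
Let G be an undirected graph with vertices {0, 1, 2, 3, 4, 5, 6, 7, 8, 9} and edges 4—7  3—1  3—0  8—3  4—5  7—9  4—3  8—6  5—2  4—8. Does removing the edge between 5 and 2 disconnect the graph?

Removing 5—2 leaves no path between 5 and 2: the component count goes from 1 to 2. So it is a bridge.

Yes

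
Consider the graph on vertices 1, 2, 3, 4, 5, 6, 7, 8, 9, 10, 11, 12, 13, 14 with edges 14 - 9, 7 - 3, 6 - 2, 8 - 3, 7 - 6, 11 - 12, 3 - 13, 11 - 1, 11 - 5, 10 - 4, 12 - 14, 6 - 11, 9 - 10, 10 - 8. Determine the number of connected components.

Starting from 1 we can reach 1, 2, 3, 4, 5, 6, 7, 8, 9, 10, 11, 12, 13, 14. That is one component of size 14.
Total: 1 component.

1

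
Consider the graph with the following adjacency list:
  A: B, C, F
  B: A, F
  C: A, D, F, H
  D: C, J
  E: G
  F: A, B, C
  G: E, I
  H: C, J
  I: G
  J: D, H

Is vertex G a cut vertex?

Yes

Deleting G raises the number of components from 2 to 3, so G is a cut vertex.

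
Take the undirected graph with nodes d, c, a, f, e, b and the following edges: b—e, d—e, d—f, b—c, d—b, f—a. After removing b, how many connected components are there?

2

With b gone, the remaining components are: {c}; {a, d, e, f}.
That is 2 components.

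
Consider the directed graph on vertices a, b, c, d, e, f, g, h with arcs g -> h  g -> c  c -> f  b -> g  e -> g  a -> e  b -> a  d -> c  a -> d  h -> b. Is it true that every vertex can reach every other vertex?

No

There is no directed path from d to b, so the graph is not strongly connected.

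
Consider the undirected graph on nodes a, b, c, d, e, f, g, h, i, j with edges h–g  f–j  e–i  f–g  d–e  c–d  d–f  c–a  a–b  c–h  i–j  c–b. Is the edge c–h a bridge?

No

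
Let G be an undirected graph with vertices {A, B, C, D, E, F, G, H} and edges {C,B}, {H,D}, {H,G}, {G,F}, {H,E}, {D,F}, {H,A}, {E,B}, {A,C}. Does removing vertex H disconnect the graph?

Deleting H raises the number of components from 1 to 2, so H is a cut vertex.

Yes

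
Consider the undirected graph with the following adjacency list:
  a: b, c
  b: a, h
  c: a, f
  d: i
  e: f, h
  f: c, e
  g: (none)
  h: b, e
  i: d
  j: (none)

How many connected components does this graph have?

j is isolated — a component by itself.
g is isolated — a component by itself.
Starting from d we can reach d, i. That is one component of size 2.
Starting from a we can reach a, b, c, e, f, h. That is one component of size 6.
Total: 4 components.

4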